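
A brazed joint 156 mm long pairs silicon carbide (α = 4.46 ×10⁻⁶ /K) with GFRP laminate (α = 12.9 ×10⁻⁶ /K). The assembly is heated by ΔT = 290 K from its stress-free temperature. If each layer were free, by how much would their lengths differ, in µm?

382 µm

Δα = |4.46 − 12.9|×10⁻⁶/K = 8.44×10⁻⁶/K.
ΔL_mismatch = Δα·L·ΔT = 8.44×10⁻⁶ × 156.0 mm × 290.0 K = 382 µm.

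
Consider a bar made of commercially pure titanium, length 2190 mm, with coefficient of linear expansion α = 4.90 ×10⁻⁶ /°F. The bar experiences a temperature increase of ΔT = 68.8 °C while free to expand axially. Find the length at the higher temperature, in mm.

Convert α: 4.90×10⁻⁶/°F × (9/5) = 8.82×10⁻⁶/K.
ΔL = α·L₀·ΔT = 8.82×10⁻⁶ × 2190 mm × 68.80 K = 1.33 mm.
L = L₀ + ΔL = 2190 + 1.33 = 2191.3 mm.

2191.3 mm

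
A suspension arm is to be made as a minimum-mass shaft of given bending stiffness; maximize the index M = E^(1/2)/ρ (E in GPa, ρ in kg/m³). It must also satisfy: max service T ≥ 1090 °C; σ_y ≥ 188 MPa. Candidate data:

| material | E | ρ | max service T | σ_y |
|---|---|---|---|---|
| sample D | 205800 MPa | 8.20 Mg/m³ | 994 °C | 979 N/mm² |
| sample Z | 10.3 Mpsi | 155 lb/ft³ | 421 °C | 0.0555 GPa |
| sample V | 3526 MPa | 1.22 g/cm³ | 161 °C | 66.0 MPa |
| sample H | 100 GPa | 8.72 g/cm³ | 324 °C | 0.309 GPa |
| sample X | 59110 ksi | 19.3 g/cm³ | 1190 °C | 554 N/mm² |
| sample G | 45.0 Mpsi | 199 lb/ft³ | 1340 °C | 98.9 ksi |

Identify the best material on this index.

sample G

Screen on constraints: max service T ≥ 1090 °C; σ_y ≥ 188 MPa. Survivors: sample X, sample G.
Putting every candidate on a common basis:
  sample X: E = 407.5 GPa, ρ = 19300 kg/m³
  sample G: E = 310.3 GPa, ρ = 3188 kg/m³
  sample G: M = 5.53×10⁻³
  sample X: M = 1.05×10⁻³
Sample G has the largest M.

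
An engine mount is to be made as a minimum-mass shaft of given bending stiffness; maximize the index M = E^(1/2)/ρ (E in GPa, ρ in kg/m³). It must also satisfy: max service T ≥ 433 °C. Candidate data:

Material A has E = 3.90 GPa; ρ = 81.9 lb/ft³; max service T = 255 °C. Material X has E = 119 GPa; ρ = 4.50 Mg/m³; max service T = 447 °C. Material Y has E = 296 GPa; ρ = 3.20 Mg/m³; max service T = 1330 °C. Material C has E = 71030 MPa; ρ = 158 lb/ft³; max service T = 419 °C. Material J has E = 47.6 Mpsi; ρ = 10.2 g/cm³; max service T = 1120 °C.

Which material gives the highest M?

Screen on constraints: max service T ≥ 433 °C. Survivors: material X, material Y, material J.
In SI units:
  material X: E = 119.0 GPa, ρ = 4500 kg/m³
  material Y: E = 296.0 GPa, ρ = 3200 kg/m³
  material J: E = 328.2 GPa, ρ = 10200 kg/m³
  material Y: M = 5.38×10⁻³
  material X: M = 2.42×10⁻³
  material J: M = 1.78×10⁻³
The maximum is for material Y.

material Y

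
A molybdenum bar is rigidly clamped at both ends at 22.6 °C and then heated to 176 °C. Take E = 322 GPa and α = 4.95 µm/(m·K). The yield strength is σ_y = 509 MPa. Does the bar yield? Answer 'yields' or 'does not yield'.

does not yield

ΔT = 153.4 K. Constrained thermal stress σ = E·α·ΔT = 322.0×10³ MPa × 4.95×10⁻⁶ × 153.4 = 245 MPa (compressive).
Compare to σ_y = 509 MPa: σ < σ_y, so it does not yield.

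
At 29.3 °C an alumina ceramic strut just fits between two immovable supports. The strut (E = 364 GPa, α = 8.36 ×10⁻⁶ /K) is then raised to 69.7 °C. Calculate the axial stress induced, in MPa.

ΔT = 40.40 K. Constrained thermal stress σ = E·α·ΔT = 364.0×10³ MPa × 8.36×10⁻⁶ × 40.40 = 123 MPa (compressive).

123 MPa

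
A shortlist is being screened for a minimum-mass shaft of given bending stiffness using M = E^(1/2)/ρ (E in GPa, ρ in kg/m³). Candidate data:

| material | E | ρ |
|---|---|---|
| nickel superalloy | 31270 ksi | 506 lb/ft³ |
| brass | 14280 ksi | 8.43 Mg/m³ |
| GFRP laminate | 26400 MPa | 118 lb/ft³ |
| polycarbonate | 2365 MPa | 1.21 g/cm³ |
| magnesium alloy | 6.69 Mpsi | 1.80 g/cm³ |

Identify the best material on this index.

In SI units:
  nickel superalloy: E = 215.6 GPa, ρ = 8105 kg/m³
  brass: E = 98.46 GPa, ρ = 8430 kg/m³
  GFRP laminate: E = 26.40 GPa, ρ = 1890 kg/m³
  polycarbonate: E = 2.365 GPa, ρ = 1210 kg/m³
  magnesium alloy: E = 46.13 GPa, ρ = 1800 kg/m³
  magnesium alloy: M = 3.77×10⁻³
  GFRP laminate: M = 2.72×10⁻³
  nickel superalloy: M = 1.81×10⁻³
  polycarbonate: M = 1.27×10⁻³
  brass: M = 1.18×10⁻³
Magnesium alloy has the largest M.

magnesium alloy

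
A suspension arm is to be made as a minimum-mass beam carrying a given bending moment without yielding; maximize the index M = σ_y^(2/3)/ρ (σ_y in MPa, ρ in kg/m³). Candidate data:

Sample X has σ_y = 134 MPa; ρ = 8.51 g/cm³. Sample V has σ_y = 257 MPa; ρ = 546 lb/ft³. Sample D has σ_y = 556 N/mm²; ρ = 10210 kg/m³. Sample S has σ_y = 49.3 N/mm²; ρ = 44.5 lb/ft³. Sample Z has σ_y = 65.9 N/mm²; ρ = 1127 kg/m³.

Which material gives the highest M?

Normalizing units and computing the index:
  sample X: σ_y = 134.0 MPa, ρ = 8510 kg/m³
  sample V: σ_y = 257.0 MPa, ρ = 8746 kg/m³
  sample D: σ_y = 556.0 MPa, ρ = 10210 kg/m³
  sample S: σ_y = 49.30 MPa, ρ = 712.8 kg/m³
  sample Z: σ_y = 65.90 MPa, ρ = 1127 kg/m³
  sample S: M = 18.9×10⁻³
  sample Z: M = 14.5×10⁻³
  sample D: M = 6.62×10⁻³
  sample V: M = 4.62×10⁻³
  sample X: M = 3.08×10⁻³
Sample S has the largest M.

sample S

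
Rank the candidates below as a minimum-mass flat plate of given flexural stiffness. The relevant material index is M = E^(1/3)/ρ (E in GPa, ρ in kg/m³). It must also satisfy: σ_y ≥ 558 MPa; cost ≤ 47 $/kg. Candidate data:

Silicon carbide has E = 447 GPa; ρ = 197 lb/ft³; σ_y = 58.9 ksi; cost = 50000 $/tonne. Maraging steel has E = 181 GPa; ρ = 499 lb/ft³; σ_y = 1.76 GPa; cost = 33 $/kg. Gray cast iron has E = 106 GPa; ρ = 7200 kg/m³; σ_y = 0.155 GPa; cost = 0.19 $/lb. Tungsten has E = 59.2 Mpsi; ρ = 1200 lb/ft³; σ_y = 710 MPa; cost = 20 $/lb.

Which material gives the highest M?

Screen on constraints: σ_y ≥ 558 MPa; cost ≤ 47 $/kg. Survivors: maraging steel, tungsten.
Putting every candidate on a common basis:
  maraging steel: E = 181.0 GPa, ρ = 7993 kg/m³
  tungsten: E = 408.2 GPa, ρ = 19220 kg/m³
  maraging steel: M = 0.708×10⁻³
  tungsten: M = 0.386×10⁻³
Maraging steel has the largest M.

maraging steel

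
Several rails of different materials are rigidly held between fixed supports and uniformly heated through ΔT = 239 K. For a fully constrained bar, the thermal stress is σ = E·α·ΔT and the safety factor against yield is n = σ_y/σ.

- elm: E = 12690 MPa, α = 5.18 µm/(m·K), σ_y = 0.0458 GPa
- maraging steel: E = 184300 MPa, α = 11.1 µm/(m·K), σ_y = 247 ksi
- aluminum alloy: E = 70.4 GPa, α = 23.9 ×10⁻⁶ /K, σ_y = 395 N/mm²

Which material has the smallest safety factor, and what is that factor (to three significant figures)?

aluminum alloy, n = 0.982

Converting E to GPa, α to ×10⁻⁶/K, σ_y to MPa, then σ and n for each:
  elm: E = 12.69, α = 5.18, σ_y = 45.80 → σ = 15.7 MPa, n = 2.92
  maraging steel: E = 184.3, α = 11.1, σ_y = 1703 → σ = 489 MPa, n = 3.48
  aluminum alloy: E = 70.40, α = 23.9, σ_y = 395.0 → σ = 402 MPa, n = 0.982
The minimum is aluminum alloy at n = 0.982.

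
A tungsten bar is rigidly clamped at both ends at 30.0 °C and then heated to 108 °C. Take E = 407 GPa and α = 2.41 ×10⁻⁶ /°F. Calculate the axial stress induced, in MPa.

138 MPa

α = 2.41×10⁻⁶/°F × 9/5 = 4.34×10⁻⁶/K.
ΔT = 78.00 K. Constrained thermal stress σ = E·α·ΔT = 407.0×10³ MPa × 4.34×10⁻⁶ × 78.00 = 138 MPa (compressive).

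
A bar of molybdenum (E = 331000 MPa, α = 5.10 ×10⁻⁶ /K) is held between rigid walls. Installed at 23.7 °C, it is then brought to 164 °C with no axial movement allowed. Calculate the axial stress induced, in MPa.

E = 331000 MPa = 331.0 GPa.
ΔT = 140.3 K. Constrained thermal stress σ = E·α·ΔT = 331.0×10³ MPa × 5.10×10⁻⁶ × 140.3 = 237 MPa (compressive).

237 MPa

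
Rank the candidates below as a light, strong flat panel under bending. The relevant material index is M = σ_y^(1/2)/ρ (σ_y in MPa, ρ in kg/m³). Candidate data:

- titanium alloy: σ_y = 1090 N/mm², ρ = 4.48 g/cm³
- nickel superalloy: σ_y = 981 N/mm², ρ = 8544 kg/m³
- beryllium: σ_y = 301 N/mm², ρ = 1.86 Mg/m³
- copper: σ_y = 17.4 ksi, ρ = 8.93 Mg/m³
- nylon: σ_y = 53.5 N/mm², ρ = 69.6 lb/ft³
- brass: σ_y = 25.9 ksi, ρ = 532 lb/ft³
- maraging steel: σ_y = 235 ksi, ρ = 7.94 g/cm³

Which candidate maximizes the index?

Putting every candidate on a common basis:
  titanium alloy: σ_y = 1090 MPa, ρ = 4480 kg/m³
  nickel superalloy: σ_y = 981.0 MPa, ρ = 8544 kg/m³
  beryllium: σ_y = 301.0 MPa, ρ = 1860 kg/m³
  copper: σ_y = 120.0 MPa, ρ = 8930 kg/m³
  nylon: σ_y = 53.50 MPa, ρ = 1115 kg/m³
  brass: σ_y = 178.6 MPa, ρ = 8522 kg/m³
  maraging steel: σ_y = 1620 MPa, ρ = 7940 kg/m³
  beryllium: M = 9.33×10⁻³
  titanium alloy: M = 7.37×10⁻³
  nylon: M = 6.56×10⁻³
  maraging steel: M = 5.07×10⁻³
  nickel superalloy: M = 3.67×10⁻³
  brass: M = 1.57×10⁻³
  copper: M = 1.23×10⁻³
Highest index: beryllium.

beryllium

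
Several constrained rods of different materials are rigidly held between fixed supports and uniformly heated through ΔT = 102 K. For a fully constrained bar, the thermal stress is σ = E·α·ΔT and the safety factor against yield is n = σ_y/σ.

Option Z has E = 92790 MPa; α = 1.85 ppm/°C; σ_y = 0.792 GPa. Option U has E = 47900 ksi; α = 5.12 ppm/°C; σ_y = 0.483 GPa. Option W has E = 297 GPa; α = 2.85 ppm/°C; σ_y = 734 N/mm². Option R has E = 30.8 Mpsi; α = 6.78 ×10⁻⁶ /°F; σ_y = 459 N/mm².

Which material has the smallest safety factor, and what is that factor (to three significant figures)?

In consistent units (E in GPa, α in ×10⁻⁶/K, σ_y in MPa):
  option Z: E = 92.79, α = 1.85, σ_y = 792.0 → σ = 17.5 MPa, n = 45.2
  option U: E = 330.3, α = 5.12, σ_y = 483.0 → σ = 172 MPa, n = 2.80
  option W: E = 297.0, α = 2.85, σ_y = 734.0 → σ = 86.3 MPa, n = 8.50
  option R: E = 212.4, α = 12.2, σ_y = 459.0 → σ = 264 MPa, n = 1.74
Option R has the lowest safety factor, n = 1.74.

option R, n = 1.74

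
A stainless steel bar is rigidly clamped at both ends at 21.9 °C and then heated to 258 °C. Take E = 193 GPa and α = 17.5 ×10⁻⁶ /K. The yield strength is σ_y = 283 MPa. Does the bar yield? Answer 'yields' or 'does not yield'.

yields

ΔT = 236.1 K. Constrained thermal stress σ = E·α·ΔT = 193.0×10³ MPa × 17.5×10⁻⁶ × 236.1 = 797 MPa (compressive).
Compare to σ_y = 283 MPa: σ ≥ σ_y, so it yields.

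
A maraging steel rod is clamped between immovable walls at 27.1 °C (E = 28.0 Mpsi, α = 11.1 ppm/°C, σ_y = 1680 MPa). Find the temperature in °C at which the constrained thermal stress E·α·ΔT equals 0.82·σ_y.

670 °C

E = 28.0 Mpsi = 193.1 GPa.
E·α·ΔT = 1378 MPa ⇒ ΔT = 1378 / (193.1×10³ × 11.1×10⁻⁶) = 642.9 K.
T = 27.1 + 642.9 = 670.0 °C.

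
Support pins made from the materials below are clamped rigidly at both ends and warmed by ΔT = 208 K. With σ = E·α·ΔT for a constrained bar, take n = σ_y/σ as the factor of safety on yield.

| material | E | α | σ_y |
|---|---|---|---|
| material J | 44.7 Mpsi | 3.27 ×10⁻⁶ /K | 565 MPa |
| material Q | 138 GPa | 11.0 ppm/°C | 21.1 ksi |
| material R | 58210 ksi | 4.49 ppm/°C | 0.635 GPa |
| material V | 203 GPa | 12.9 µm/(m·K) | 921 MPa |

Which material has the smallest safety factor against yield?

material Q

In consistent units (E in GPa, α in ×10⁻⁶/K, σ_y in MPa):
  material J: E = 308.2, α = 3.27, σ_y = 565.0 → σ = 210 MPa, n = 2.70
  material Q: E = 138.0, α = 11.0, σ_y = 145.5 → σ = 316 MPa, n = 0.461
  material R: E = 401.3, α = 4.49, σ_y = 635.0 → σ = 375 MPa, n = 1.69
  material V: E = 203.0, α = 12.9, σ_y = 921.0 → σ = 545 MPa, n = 1.69
Material Q has the lowest safety factor, n = 0.461.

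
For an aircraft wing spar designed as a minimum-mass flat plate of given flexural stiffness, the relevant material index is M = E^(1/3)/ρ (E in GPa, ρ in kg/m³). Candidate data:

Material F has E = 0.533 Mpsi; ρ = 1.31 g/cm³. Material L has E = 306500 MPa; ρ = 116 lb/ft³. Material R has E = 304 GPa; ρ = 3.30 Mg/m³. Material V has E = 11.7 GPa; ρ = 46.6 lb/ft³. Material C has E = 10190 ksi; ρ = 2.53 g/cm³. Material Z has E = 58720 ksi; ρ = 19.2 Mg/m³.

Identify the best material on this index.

Normalizing units and computing the index:
  material F: E = 3.675 GPa, ρ = 1310 kg/m³
  material L: E = 306.5 GPa, ρ = 1858 kg/m³
  material R: E = 304.0 GPa, ρ = 3300 kg/m³
  material V: E = 11.70 GPa, ρ = 746.5 kg/m³
  material C: E = 70.26 GPa, ρ = 2530 kg/m³
  material Z: E = 404.9 GPa, ρ = 19200 kg/m³
  material L: M = 3.63×10⁻³
  material V: M = 3.04×10⁻³
  material R: M = 2.04×10⁻³
  material C: M = 1.63×10⁻³
  material F: M = 1.18×10⁻³
  material Z: M = 0.385×10⁻³
Highest index: material L.

material L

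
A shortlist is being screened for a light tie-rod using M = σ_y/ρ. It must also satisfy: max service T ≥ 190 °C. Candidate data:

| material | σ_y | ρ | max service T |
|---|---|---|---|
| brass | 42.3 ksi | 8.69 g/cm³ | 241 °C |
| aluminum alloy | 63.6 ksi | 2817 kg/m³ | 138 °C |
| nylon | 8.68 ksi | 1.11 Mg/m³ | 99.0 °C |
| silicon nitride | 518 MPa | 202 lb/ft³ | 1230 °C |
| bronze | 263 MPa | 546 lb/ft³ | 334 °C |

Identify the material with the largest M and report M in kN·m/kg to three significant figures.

Screen on constraints: max service T ≥ 190 °C. Survivors: brass, silicon nitride, bronze.
Putting every candidate on a common basis:
  brass: σ_y = 291.6 MPa, ρ = 8690 kg/m³
  silicon nitride: σ_y = 518.0 MPa, ρ = 3236 kg/m³
  bronze: σ_y = 263.0 MPa, ρ = 8746 kg/m³
  silicon nitride: M = 160 kN·m/kg
  brass: M = 33.6 kN·m/kg
  bronze: M = 30.1 kN·m/kg
Silicon nitride ranks first.

silicon nitride, M = 160 kN·m/kg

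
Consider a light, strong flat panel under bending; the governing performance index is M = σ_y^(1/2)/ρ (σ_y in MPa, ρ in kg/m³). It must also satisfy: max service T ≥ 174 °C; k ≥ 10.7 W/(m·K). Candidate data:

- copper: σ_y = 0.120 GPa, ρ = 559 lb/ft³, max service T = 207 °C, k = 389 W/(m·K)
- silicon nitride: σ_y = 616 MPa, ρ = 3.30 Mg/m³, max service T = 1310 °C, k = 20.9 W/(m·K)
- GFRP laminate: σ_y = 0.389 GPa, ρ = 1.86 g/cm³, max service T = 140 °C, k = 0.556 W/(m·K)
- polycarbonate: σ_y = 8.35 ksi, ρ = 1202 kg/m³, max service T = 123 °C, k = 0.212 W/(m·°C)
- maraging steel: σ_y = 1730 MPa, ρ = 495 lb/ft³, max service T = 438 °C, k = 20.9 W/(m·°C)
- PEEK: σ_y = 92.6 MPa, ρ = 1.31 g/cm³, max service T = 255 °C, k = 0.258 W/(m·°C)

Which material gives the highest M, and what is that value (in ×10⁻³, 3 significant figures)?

Screen on constraints: max service T ≥ 174 °C; k ≥ 10.7 W/(m·K). Survivors: copper, silicon nitride, maraging steel.
Putting every candidate on a common basis:
  copper: σ_y = 120.0 MPa, ρ = 8954 kg/m³
  silicon nitride: σ_y = 616.0 MPa, ρ = 3300 kg/m³
  maraging steel: σ_y = 1730 MPa, ρ = 7929 kg/m³
  silicon nitride: M = 7.52×10⁻³
  maraging steel: M = 5.25×10⁻³
  copper: M = 1.22×10⁻³
Silicon nitride ranks first.

silicon nitride, M = 7.52×10⁻³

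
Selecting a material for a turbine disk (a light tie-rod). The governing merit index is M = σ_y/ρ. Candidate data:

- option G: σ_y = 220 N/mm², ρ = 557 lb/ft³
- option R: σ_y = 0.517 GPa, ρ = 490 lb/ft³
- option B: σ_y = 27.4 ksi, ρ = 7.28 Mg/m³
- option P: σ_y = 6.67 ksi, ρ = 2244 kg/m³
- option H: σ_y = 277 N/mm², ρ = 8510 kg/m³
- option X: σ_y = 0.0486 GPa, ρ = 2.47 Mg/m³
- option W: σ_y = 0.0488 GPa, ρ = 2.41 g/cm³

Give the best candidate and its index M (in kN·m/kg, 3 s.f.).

In SI units:
  option G: σ_y = 220.0 MPa, ρ = 8922 kg/m³
  option R: σ_y = 517.0 MPa, ρ = 7849 kg/m³
  option B: σ_y = 188.9 MPa, ρ = 7280 kg/m³
  option P: σ_y = 45.99 MPa, ρ = 2244 kg/m³
  option H: σ_y = 277.0 MPa, ρ = 8510 kg/m³
  option X: σ_y = 48.60 MPa, ρ = 2470 kg/m³
  option W: σ_y = 48.80 MPa, ρ = 2410 kg/m³
  option R: M = 65.9 kN·m/kg
  option H: M = 32.5 kN·m/kg
  option B: M = 26.0 kN·m/kg
  option G: M = 24.7 kN·m/kg
  option P: M = 20.5 kN·m/kg
  option W: M = 20.2 kN·m/kg
  option X: M = 19.7 kN·m/kg
Option R ranks first.

option R, M = 65.9 kN·m/kg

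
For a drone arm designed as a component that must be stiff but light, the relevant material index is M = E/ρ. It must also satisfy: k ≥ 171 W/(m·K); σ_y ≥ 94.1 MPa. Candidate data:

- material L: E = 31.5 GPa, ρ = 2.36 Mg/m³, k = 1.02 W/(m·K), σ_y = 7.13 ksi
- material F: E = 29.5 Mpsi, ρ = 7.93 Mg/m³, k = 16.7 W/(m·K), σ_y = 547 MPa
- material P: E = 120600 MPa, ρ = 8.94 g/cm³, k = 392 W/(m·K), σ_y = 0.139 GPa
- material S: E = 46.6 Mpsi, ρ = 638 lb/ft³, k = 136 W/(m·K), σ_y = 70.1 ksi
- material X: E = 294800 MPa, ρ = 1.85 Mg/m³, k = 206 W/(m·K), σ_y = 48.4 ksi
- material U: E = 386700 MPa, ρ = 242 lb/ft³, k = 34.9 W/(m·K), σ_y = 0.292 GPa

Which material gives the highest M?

material X

Screen on constraints: k ≥ 171 W/(m·K); σ_y ≥ 94.1 MPa. Survivors: material P, material X.
Convert each candidate to consistent units, then evaluate M:
  material P: E = 120.6 GPa, ρ = 8940 kg/m³
  material X: E = 294.8 GPa, ρ = 1850 kg/m³
  material X: M = 159 MN·m/kg
  material P: M = 13.5 MN·m/kg
The maximum is for material X.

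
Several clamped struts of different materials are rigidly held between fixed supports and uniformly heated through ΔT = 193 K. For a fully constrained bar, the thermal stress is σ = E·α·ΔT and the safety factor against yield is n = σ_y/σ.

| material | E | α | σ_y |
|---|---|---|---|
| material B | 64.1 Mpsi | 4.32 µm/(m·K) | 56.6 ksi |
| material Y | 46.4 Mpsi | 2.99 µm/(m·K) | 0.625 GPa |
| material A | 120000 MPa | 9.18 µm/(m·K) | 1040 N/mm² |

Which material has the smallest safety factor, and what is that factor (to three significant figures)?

material B, n = 1.06

Converting E to GPa, α to ×10⁻⁶/K, σ_y to MPa, then σ and n for each:
  material B: E = 442.0, α = 4.32, σ_y = 390.2 → σ = 368 MPa, n = 1.06
  material Y: E = 319.9, α = 2.99, σ_y = 625.0 → σ = 185 MPa, n = 3.39
  material A: E = 120.0, α = 9.18, σ_y = 1040 → σ = 213 MPa, n = 4.89
The minimum is material B at n = 1.06.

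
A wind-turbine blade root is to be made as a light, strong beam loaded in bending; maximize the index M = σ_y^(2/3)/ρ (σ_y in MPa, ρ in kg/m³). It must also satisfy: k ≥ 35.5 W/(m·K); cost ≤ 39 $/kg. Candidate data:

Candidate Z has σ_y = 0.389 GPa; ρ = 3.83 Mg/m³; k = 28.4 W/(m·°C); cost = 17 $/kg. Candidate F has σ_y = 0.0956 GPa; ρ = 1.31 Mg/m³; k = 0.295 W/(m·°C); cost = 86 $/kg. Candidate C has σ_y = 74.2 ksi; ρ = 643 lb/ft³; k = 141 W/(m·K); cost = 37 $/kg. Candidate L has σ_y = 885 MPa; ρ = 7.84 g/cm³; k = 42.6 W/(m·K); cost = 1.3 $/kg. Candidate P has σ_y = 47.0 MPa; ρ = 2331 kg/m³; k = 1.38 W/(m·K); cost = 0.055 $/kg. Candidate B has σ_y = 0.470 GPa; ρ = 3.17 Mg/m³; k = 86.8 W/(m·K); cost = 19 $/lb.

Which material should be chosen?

Screen on constraints: k ≥ 35.5 W/(m·K); cost ≤ 39 $/kg. Survivors: candidate C, candidate L.
Putting every candidate on a common basis:
  candidate C: σ_y = 511.6 MPa, ρ = 10300 kg/m³
  candidate L: σ_y = 885.0 MPa, ρ = 7840 kg/m³
  candidate L: M = 11.8×10⁻³
  candidate C: M = 6.21×10⁻³
Candidate L has the largest M.

candidate L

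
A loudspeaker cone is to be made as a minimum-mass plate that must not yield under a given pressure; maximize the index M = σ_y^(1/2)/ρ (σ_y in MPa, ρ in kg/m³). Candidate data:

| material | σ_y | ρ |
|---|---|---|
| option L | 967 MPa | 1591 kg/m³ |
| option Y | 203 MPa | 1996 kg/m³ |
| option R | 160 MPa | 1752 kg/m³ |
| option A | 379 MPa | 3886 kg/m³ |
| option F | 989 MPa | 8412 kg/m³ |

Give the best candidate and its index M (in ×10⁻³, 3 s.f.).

option L, M = 19.5×10⁻³

Per-candidate index values:
  option L: M = 19.5×10⁻³
  option R: M = 7.22×10⁻³
  option Y: M = 7.14×10⁻³
  option A: M = 5.01×10⁻³
  option F: M = 3.74×10⁻³
Option L ranks first.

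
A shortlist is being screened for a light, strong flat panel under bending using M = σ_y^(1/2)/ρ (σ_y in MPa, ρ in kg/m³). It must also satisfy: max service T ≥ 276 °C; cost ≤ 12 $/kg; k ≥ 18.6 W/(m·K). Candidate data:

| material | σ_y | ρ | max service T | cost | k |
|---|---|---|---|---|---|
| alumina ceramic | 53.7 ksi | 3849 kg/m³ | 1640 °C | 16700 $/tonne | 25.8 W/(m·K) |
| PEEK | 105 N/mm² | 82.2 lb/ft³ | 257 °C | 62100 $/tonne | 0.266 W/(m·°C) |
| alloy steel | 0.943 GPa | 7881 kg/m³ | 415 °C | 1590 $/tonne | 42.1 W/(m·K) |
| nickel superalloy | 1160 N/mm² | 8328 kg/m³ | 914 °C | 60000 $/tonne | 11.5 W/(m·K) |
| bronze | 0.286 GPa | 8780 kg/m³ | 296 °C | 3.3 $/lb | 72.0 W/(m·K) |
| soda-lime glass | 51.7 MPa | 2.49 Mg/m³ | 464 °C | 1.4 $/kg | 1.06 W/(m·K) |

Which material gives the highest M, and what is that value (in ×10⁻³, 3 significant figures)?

alloy steel, M = 3.90×10⁻³

Screen on constraints: max service T ≥ 276 °C; cost ≤ 12 $/kg; k ≥ 18.6 W/(m·K). Survivors: alloy steel, bronze.
In SI units:
  alloy steel: σ_y = 943.0 MPa, ρ = 7881 kg/m³
  bronze: σ_y = 286.0 MPa, ρ = 8780 kg/m³
  alloy steel: M = 3.90×10⁻³
  bronze: M = 1.93×10⁻³
Highest index: alloy steel.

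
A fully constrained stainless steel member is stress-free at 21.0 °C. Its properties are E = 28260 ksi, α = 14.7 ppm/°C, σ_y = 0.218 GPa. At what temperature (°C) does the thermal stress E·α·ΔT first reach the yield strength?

97.1 °C

E = 28260 ksi = 194.8 GPa.
σ_y = 0.218 GPa = 218.0 MPa.
E·α·ΔT = 218.0 MPa ⇒ ΔT = 218.0 / (194.8×10³ × 14.7×10⁻⁶) = 76.11 K.
T = 21.0 + 76.11 = 97.11 °C.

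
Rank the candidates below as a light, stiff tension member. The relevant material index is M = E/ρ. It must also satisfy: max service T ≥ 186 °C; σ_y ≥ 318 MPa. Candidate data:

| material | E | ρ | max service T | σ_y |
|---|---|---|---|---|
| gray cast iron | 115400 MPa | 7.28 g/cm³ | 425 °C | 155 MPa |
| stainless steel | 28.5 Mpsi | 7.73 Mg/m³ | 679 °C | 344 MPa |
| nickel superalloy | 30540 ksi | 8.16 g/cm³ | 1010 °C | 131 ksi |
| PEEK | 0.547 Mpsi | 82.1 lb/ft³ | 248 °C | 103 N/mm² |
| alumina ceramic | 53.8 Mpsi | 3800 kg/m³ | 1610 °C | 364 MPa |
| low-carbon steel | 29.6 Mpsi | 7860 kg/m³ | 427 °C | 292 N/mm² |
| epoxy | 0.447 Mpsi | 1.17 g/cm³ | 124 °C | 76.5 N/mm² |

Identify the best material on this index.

alumina ceramic

Screen on constraints: max service T ≥ 186 °C; σ_y ≥ 318 MPa. Survivors: stainless steel, nickel superalloy, alumina ceramic.
In SI units:
  stainless steel: E = 196.5 GPa, ρ = 7730 kg/m³
  nickel superalloy: E = 210.6 GPa, ρ = 8160 kg/m³
  alumina ceramic: E = 370.9 GPa, ρ = 3800 kg/m³
  alumina ceramic: M = 97.6 MN·m/kg
  nickel superalloy: M = 25.8 MN·m/kg
  stainless steel: M = 25.4 MN·m/kg
Alumina ceramic has the largest M.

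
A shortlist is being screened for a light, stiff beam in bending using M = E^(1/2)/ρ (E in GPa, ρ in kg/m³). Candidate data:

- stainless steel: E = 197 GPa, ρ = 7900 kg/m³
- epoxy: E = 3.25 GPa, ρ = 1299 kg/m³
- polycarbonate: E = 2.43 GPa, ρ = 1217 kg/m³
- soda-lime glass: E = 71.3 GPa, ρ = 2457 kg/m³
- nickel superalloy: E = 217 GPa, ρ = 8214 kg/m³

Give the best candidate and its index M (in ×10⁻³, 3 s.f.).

soda-lime glass, M = 3.44×10⁻³

Per-candidate index values:
  soda-lime glass: M = 3.44×10⁻³
  nickel superalloy: M = 1.79×10⁻³
  stainless steel: M = 1.78×10⁻³
  epoxy: M = 1.39×10⁻³
  polycarbonate: M = 1.28×10⁻³
Soda-lime glass has the largest M.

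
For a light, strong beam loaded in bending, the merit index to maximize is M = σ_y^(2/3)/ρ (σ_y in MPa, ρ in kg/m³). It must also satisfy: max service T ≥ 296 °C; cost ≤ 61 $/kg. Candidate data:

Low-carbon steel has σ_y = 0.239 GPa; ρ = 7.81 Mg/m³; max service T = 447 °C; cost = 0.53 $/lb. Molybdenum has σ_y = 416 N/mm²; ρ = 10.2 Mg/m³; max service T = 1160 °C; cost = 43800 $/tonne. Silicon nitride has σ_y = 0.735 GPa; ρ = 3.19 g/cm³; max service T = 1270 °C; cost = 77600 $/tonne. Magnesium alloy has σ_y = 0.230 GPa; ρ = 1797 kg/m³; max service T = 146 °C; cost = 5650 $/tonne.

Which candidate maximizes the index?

Screen on constraints: max service T ≥ 296 °C; cost ≤ 61 $/kg. Survivors: low-carbon steel, molybdenum.
In SI units:
  low-carbon steel: σ_y = 239.0 MPa, ρ = 7810 kg/m³
  molybdenum: σ_y = 416.0 MPa, ρ = 10200 kg/m³
  molybdenum: M = 5.46×10⁻³
  low-carbon steel: M = 4.93×10⁻³
Highest index: molybdenum.

molybdenum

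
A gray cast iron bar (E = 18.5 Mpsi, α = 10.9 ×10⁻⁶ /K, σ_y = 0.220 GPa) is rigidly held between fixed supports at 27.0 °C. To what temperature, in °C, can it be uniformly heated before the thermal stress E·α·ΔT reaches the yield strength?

E = 18.5 Mpsi = 127.6 GPa.
σ_y = 0.220 GPa = 220.0 MPa.
E·α·ΔT = 220.0 MPa ⇒ ΔT = 220.0 / (127.6×10³ × 10.9×10⁻⁶) = 158.2 K.
T = 27.0 + 158.2 = 185.2 °C.

185 °C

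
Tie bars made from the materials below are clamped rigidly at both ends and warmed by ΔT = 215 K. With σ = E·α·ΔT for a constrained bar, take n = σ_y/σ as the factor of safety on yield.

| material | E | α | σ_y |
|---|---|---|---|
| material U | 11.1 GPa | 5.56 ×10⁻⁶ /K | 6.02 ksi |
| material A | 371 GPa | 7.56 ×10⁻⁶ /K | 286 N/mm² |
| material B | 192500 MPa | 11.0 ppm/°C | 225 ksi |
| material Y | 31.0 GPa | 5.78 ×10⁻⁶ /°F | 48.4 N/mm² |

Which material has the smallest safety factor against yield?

Per material, after unit conversion:
  material U: E = 11.10, α = 5.56, σ_y = 41.51 → σ = 13.3 MPa, n = 3.13
  material A: E = 371.0, α = 7.56, σ_y = 286.0 → σ = 603 MPa, n = 0.474
  material B: E = 192.5, α = 11.0, σ_y = 1551 → σ = 455 MPa, n = 3.41
  material Y: E = 31.00, α = 10.4, σ_y = 48.40 → σ = 69.3 MPa, n = 0.698
Smallest n: material A with n = 0.474.

material A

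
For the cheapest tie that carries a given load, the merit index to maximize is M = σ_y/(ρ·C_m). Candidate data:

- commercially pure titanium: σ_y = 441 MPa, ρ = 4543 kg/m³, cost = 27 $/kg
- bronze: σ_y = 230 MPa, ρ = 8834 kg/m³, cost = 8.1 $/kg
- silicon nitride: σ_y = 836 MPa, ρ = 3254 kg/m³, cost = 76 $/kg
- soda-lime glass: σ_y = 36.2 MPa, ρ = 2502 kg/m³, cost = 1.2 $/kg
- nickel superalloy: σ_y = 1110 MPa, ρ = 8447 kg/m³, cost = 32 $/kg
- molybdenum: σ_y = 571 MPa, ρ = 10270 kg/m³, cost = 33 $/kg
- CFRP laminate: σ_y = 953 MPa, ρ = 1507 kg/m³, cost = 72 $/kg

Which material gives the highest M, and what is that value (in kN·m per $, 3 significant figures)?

Evaluate M for each candidate:
  soda-lime glass: M = 12.1 kN·m per $
  CFRP laminate: M = 8.78 kN·m per $
  nickel superalloy: M = 4.11 kN·m per $
  commercially pure titanium: M = 3.60 kN·m per $
  silicon nitride: M = 3.38 kN·m per $
  bronze: M = 3.21 kN·m per $
  molybdenum: M = 1.68 kN·m per $
Soda-lime glass has the largest M.

soda-lime glass, M = 12.1 kN·m per $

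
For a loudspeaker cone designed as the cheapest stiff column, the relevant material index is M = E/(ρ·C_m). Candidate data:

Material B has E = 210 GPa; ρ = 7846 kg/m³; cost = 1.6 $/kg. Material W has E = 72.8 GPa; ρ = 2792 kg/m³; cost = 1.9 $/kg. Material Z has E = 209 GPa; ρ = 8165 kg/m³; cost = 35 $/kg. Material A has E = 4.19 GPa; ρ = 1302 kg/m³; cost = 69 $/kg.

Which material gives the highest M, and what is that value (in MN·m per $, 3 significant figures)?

Evaluate M for each candidate:
  material B: M = 16.7 MN·m per $
  material W: M = 13.7 MN·m per $
  material Z: M = 0.731 MN·m per $
  material A: M = 0.0466 MN·m per $
Material B has the largest M.

material B, M = 16.7 MN·m per $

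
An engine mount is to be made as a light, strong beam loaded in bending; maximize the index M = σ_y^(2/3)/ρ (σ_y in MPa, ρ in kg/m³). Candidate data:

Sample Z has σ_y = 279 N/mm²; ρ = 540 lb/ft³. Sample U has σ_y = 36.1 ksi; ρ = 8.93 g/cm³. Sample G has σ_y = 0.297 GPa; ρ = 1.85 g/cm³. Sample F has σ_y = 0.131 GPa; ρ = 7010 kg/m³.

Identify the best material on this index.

sample G

Putting every candidate on a common basis:
  sample Z: σ_y = 279.0 MPa, ρ = 8650 kg/m³
  sample U: σ_y = 248.9 MPa, ρ = 8930 kg/m³
  sample G: σ_y = 297.0 MPa, ρ = 1850 kg/m³
  sample F: σ_y = 131.0 MPa, ρ = 7010 kg/m³
  sample G: M = 24.1×10⁻³
  sample Z: M = 4.94×10⁻³
  sample U: M = 4.43×10⁻³
  sample F: M = 3.68×10⁻³
Highest index: sample G.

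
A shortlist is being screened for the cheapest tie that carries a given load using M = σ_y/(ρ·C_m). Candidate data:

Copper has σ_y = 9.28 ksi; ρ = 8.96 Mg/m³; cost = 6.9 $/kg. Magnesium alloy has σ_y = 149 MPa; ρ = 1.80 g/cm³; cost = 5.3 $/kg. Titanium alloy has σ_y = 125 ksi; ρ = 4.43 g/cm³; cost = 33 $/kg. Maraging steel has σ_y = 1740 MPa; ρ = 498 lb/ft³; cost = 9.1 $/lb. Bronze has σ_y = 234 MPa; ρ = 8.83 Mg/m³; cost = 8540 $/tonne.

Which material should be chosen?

After converting to SI:
  copper: σ_y = 63.98 MPa, ρ = 8960 kg/m³, cost = 6.900 $/kg
  magnesium alloy: σ_y = 149.0 MPa, ρ = 1800 kg/m³, cost = 5.300 $/kg
  titanium alloy: σ_y = 861.8 MPa, ρ = 4430 kg/m³, cost = 33.00 $/kg
  maraging steel: σ_y = 1740 MPa, ρ = 7977 kg/m³, cost = 20.06 $/kg
  bronze: σ_y = 234.0 MPa, ρ = 8830 kg/m³, cost = 8.540 $/kg
  magnesium alloy: M = 15.6 kN·m per $
  maraging steel: M = 10.9 kN·m per $
  titanium alloy: M = 5.90 kN·m per $
  bronze: M = 3.10 kN·m per $
  copper: M = 1.03 kN·m per $
Magnesium alloy has the largest M.

magnesium alloy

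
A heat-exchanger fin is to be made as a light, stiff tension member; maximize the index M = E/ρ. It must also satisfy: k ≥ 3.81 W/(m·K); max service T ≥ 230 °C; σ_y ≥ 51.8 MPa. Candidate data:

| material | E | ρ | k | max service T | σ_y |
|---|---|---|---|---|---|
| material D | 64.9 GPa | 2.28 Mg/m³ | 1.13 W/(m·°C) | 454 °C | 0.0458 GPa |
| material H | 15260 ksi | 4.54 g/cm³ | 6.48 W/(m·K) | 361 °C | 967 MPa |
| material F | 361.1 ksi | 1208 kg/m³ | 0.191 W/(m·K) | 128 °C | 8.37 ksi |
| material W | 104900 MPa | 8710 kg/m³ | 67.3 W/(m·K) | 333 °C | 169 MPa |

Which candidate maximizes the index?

Screen on constraints: k ≥ 3.81 W/(m·K); max service T ≥ 230 °C; σ_y ≥ 51.8 MPa. Survivors: material H, material W.
Normalizing units and computing the index:
  material H: E = 105.2 GPa, ρ = 4540 kg/m³
  material W: E = 104.9 GPa, ρ = 8710 kg/m³
  material H: M = 23.2 MN·m/kg
  material W: M = 12.0 MN·m/kg
Material H ranks first.

material H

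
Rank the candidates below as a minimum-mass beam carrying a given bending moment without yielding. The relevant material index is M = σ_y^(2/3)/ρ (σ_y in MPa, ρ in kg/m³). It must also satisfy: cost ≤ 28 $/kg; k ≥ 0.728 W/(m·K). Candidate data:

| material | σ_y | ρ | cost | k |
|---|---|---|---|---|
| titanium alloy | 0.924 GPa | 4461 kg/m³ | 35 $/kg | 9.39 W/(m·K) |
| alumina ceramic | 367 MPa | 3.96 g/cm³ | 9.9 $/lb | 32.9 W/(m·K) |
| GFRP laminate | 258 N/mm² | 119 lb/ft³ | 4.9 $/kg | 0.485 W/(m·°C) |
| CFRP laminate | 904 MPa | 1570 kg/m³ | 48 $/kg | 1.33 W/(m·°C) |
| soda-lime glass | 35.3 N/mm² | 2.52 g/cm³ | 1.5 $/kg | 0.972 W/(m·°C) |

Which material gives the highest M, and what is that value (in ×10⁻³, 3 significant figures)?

alumina ceramic, M = 12.9×10⁻³

Screen on constraints: cost ≤ 28 $/kg; k ≥ 0.728 W/(m·K). Survivors: alumina ceramic, soda-lime glass.
In SI units:
  alumina ceramic: σ_y = 367.0 MPa, ρ = 3960 kg/m³
  soda-lime glass: σ_y = 35.30 MPa, ρ = 2520 kg/m³
  alumina ceramic: M = 12.9×10⁻³
  soda-lime glass: M = 4.27×10⁻³
Alumina ceramic ranks first.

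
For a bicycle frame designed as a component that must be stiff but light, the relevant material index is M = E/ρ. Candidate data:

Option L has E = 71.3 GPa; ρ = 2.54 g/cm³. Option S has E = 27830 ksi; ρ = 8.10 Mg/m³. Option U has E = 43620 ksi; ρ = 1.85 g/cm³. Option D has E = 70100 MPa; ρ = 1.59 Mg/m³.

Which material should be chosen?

option U

Normalizing units and computing the index:
  option L: E = 71.30 GPa, ρ = 2540 kg/m³
  option S: E = 191.9 GPa, ρ = 8100 kg/m³
  option U: E = 300.7 GPa, ρ = 1850 kg/m³
  option D: E = 70.10 GPa, ρ = 1590 kg/m³
  option U: M = 163 MN·m/kg
  option D: M = 44.1 MN·m/kg
  option L: M = 28.1 MN·m/kg
  option S: M = 23.7 MN·m/kg
Highest index: option U.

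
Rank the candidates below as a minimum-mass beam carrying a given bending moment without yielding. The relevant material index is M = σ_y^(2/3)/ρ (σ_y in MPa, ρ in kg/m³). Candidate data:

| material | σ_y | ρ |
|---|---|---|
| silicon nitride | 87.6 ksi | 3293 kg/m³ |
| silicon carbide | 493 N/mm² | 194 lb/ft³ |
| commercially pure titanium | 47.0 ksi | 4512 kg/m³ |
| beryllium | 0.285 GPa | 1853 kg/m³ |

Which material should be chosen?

After converting to SI:
  silicon nitride: σ_y = 604.0 MPa, ρ = 3293 kg/m³
  silicon carbide: σ_y = 493.0 MPa, ρ = 3108 kg/m³
  commercially pure titanium: σ_y = 324.1 MPa, ρ = 4512 kg/m³
  beryllium: σ_y = 285.0 MPa, ρ = 1853 kg/m³
  beryllium: M = 23.4×10⁻³
  silicon nitride: M = 21.7×10⁻³
  silicon carbide: M = 20.1×10⁻³
  commercially pure titanium: M = 10.5×10⁻³
Beryllium ranks first.

beryllium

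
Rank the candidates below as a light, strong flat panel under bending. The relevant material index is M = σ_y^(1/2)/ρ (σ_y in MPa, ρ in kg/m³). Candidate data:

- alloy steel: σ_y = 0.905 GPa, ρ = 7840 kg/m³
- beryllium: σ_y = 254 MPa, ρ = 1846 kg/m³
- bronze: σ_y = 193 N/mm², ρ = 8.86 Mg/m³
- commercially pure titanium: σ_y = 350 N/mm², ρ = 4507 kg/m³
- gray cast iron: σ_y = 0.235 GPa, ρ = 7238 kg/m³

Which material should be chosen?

After converting to SI:
  alloy steel: σ_y = 905.0 MPa, ρ = 7840 kg/m³
  beryllium: σ_y = 254.0 MPa, ρ = 1846 kg/m³
  bronze: σ_y = 193.0 MPa, ρ = 8860 kg/m³
  commercially pure titanium: σ_y = 350.0 MPa, ρ = 4507 kg/m³
  gray cast iron: σ_y = 235.0 MPa, ρ = 7238 kg/m³
  beryllium: M = 8.63×10⁻³
  commercially pure titanium: M = 4.15×10⁻³
  alloy steel: M = 3.84×10⁻³
  gray cast iron: M = 2.12×10⁻³
  bronze: M = 1.57×10⁻³
Highest index: beryllium.

beryllium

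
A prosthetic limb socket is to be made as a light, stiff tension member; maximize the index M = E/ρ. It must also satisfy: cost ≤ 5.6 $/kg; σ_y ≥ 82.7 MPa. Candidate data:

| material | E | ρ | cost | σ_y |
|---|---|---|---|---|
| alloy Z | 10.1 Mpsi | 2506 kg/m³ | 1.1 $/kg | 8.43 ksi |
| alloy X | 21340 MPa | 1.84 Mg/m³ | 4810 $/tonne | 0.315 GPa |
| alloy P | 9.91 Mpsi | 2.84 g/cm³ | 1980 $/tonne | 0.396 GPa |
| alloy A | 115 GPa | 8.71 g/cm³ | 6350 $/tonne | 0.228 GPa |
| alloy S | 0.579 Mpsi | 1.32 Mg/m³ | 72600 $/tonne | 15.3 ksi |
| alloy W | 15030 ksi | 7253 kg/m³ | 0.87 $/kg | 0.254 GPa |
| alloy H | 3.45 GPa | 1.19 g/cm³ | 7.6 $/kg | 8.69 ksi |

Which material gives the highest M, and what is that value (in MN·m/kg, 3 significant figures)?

Screen on constraints: cost ≤ 5.6 $/kg; σ_y ≥ 82.7 MPa. Survivors: alloy X, alloy P, alloy W.
Putting every candidate on a common basis:
  alloy X: E = 21.34 GPa, ρ = 1840 kg/m³
  alloy P: E = 68.33 GPa, ρ = 2840 kg/m³
  alloy W: E = 103.6 GPa, ρ = 7253 kg/m³
  alloy P: M = 24.1 MN·m/kg
  alloy W: M = 14.3 MN·m/kg
  alloy X: M = 11.6 MN·m/kg
Highest index: alloy P.

alloy P, M = 24.1 MN·m/kg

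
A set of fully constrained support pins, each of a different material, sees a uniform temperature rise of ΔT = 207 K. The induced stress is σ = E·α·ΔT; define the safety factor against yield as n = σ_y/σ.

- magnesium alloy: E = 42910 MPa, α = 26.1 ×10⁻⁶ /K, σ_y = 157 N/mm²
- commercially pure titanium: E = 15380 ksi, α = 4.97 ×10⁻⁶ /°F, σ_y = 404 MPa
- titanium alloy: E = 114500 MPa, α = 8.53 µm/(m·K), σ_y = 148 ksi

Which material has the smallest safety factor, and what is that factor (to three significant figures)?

Converting E to GPa, α to ×10⁻⁶/K, σ_y to MPa, then σ and n for each:
  magnesium alloy: E = 42.91, α = 26.1, σ_y = 157.0 → σ = 232 MPa, n = 0.677
  commercially pure titanium: E = 106.0, α = 8.95, σ_y = 404.0 → σ = 196 MPa, n = 2.06
  titanium alloy: E = 114.5, α = 8.53, σ_y = 1020 → σ = 202 MPa, n = 5.05
Magnesium alloy has the lowest safety factor, n = 0.677.

magnesium alloy, n = 0.677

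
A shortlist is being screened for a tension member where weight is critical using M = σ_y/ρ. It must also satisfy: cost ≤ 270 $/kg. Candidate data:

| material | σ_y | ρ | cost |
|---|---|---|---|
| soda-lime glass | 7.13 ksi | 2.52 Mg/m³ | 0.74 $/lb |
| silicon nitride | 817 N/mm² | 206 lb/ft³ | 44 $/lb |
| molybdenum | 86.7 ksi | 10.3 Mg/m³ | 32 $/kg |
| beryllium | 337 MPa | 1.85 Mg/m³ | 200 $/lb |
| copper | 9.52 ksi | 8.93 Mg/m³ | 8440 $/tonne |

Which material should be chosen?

silicon nitride

Screen on constraints: cost ≤ 270 $/kg. Survivors: soda-lime glass, silicon nitride, molybdenum, copper.
Convert each candidate to consistent units, then evaluate M:
  soda-lime glass: σ_y = 49.16 MPa, ρ = 2520 kg/m³
  silicon nitride: σ_y = 817.0 MPa, ρ = 3300 kg/m³
  molybdenum: σ_y = 597.8 MPa, ρ = 10300 kg/m³
  copper: σ_y = 65.64 MPa, ρ = 8930 kg/m³
  silicon nitride: M = 248 kN·m/kg
  molybdenum: M = 58.0 kN·m/kg
  soda-lime glass: M = 19.5 kN·m/kg
  copper: M = 7.35 kN·m/kg
Highest index: silicon nitride.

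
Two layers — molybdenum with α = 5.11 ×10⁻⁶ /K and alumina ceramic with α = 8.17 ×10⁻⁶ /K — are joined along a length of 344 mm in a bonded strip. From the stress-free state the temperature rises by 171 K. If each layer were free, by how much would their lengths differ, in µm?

Δα = |5.11 − 8.17|×10⁻⁶/K = 3.06×10⁻⁶/K.
ΔL_mismatch = Δα·L·ΔT = 3.06×10⁻⁶ × 344.0 mm × 171.0 K = 180 µm.

180 µm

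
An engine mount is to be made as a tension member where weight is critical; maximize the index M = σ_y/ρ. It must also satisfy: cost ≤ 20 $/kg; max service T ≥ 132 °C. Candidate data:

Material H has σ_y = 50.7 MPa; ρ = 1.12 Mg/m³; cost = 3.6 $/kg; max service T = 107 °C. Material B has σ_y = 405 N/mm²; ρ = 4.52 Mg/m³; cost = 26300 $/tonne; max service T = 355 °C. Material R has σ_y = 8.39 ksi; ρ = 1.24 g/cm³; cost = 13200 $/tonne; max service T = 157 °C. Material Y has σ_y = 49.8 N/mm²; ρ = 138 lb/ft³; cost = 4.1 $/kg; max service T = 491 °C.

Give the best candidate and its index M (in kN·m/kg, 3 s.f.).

Screen on constraints: cost ≤ 20 $/kg; max service T ≥ 132 °C. Survivors: material R, material Y.
Normalizing units and computing the index:
  material R: σ_y = 57.85 MPa, ρ = 1240 kg/m³
  material Y: σ_y = 49.80 MPa, ρ = 2211 kg/m³
  material R: M = 46.7 kN·m/kg
  material Y: M = 22.5 kN·m/kg
Highest index: material R.

material R, M = 46.7 kN·m/kg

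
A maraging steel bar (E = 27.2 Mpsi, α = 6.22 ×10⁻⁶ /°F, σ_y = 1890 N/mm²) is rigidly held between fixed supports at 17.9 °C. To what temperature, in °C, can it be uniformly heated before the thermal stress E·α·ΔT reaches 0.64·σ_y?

E = 27.2 Mpsi = 187.5 GPa.
α = 6.22×10⁻⁶/°F × 9/5 = 11.2×10⁻⁶/K.
σ_y = 1890 N/mm² = 1890 MPa.
E·α·ΔT = 1210 MPa ⇒ ΔT = 1210 / (187.5×10³ × 11.2×10⁻⁶) = 576.1 K.
T = 17.9 + 576.1 = 594.0 °C.

594 °C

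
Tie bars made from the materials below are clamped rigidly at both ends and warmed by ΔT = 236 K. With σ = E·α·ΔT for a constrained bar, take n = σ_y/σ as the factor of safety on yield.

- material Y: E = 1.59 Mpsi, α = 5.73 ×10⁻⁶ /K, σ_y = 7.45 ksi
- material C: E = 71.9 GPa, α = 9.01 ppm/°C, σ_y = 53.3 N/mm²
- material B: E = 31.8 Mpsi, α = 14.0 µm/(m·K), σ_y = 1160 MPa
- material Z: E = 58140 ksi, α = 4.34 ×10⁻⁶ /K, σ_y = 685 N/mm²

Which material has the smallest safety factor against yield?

material C

Converting E to GPa, α to ×10⁻⁶/K, σ_y to MPa, then σ and n for each:
  material Y: E = 10.96, α = 5.73, σ_y = 51.37 → σ = 14.8 MPa, n = 3.46
  material C: E = 71.90, α = 9.01, σ_y = 53.30 → σ = 153 MPa, n = 0.349
  material B: E = 219.3, α = 14.0, σ_y = 1160 → σ = 724 MPa, n = 1.60
  material Z: E = 400.9, α = 4.34, σ_y = 685.0 → σ = 411 MPa, n = 1.67
Smallest n: material C with n = 0.349.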